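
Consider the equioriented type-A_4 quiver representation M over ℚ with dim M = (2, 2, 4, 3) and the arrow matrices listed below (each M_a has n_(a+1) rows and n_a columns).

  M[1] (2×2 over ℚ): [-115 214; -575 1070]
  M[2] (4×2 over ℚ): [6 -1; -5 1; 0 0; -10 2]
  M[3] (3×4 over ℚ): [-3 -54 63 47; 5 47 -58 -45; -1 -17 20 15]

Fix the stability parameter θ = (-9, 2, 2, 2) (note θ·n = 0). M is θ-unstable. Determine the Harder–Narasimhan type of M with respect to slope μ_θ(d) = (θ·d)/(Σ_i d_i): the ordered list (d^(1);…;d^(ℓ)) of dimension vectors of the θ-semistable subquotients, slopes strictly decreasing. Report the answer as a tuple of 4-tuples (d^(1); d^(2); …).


Via rank(M_{q-1}∘⋯∘M_p): M ≅ I[1,1], I[1,4], I[2,4], I[3,3], I[3,4].
μ_θ-semistable layers: μ^(1)=2; μ^(2)=-9

((0, 2, 4, 3); (2, 0, 0, 0))


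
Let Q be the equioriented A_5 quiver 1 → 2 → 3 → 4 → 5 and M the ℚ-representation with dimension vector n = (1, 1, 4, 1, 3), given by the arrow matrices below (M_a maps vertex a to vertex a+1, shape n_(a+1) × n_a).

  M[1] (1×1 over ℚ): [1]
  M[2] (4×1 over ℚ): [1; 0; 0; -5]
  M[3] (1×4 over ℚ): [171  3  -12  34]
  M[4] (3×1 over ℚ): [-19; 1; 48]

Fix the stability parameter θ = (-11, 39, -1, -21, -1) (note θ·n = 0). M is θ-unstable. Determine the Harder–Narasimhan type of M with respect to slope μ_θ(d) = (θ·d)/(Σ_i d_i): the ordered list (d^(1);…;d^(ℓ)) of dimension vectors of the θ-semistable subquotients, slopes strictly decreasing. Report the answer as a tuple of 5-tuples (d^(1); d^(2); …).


Barcode: M ≅ I[1,5], I[3,3]^3, I[5,5]^2. HN layers by μ_θ (3 steps, strictly decreasing):
  μ^(1)=4; μ^(2)=-1; μ^(3)=-11

((0, 1, 1, 1, 1); (0, 0, 3, 0, 2); (1, 0, 0, 0, 0))


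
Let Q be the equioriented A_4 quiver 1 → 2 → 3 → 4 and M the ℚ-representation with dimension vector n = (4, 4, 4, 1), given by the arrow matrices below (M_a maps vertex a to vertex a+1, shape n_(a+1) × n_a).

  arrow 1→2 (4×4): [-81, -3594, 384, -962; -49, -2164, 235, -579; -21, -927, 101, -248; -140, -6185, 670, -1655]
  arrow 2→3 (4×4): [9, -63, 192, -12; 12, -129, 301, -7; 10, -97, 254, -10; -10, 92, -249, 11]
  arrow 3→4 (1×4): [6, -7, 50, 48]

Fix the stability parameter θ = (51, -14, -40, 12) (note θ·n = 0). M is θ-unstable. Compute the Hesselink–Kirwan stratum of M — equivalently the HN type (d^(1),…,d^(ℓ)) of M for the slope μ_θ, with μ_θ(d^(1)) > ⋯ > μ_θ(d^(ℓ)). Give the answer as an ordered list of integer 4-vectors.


Interval decomposition of M: I[1,1], I[1,2], I[1,3], I[1,4], I[2,3], I[3,3].
HN type (ℓ=6): μ^(1)=51; μ^(2)=37/2; μ^(3)=12; μ^(4)=-1; μ^(5)=-27; μ^(6)=-40

((1, 0, 0, 0); (1, 1, 0, 0); (0, 0, 0, 1); (2, 2, 2, 0); (0, 1, 1, 0); (0, 0, 1, 0))


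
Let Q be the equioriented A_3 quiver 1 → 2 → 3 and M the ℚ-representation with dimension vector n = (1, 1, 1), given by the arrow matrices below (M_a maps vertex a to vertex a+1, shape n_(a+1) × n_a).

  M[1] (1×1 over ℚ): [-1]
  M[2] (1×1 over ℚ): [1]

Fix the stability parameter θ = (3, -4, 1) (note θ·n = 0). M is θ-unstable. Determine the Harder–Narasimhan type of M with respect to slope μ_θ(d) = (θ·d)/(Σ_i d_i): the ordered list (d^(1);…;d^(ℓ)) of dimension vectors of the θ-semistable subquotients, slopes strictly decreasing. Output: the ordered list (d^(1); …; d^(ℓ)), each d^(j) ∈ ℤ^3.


Barcode: M ≅ I[1,3]. HN layers by μ_θ (2 steps, strictly decreasing):
  μ^(1)=1; μ^(2)=-1/2

((0, 0, 1); (1, 1, 0))


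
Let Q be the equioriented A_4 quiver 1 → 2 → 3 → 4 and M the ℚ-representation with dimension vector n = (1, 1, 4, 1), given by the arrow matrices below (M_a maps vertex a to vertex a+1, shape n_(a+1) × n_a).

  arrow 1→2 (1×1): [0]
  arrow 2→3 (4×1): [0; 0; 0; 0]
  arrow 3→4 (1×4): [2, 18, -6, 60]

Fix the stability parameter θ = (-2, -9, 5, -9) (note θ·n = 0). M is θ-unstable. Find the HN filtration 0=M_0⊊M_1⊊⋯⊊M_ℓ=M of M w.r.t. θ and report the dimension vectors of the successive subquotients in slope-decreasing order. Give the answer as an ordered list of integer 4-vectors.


Barcode: M ≅ I[1,1], I[2,2], I[3,3]^3, I[3,4]. HN layers by μ_θ (3 steps, strictly decreasing):
  μ^(1)=5; μ^(2)=-2; μ^(3)=-9

((0, 0, 3, 0); (1, 0, 1, 1); (0, 1, 0, 0))


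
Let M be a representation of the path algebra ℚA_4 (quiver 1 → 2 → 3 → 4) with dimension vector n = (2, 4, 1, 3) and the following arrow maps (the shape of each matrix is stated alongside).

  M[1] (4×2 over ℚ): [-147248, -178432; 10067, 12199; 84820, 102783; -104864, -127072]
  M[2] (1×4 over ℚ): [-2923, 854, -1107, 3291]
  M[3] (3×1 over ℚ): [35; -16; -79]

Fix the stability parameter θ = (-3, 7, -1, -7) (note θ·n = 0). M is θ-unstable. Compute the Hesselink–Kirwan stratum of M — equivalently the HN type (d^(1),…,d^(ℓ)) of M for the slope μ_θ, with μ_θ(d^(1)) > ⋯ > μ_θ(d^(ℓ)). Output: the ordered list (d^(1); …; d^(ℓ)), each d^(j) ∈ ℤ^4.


Interval decomposition of M: I[1,2], I[1,4], I[2,2]^2, I[4,4]^2.
HN type (ℓ=4): μ^(1)=7; μ^(2)=-1/3; μ^(3)=-3; μ^(4)=-7

((0, 3, 0, 0); (0, 1, 1, 1); (2, 0, 0, 0); (0, 0, 0, 2))


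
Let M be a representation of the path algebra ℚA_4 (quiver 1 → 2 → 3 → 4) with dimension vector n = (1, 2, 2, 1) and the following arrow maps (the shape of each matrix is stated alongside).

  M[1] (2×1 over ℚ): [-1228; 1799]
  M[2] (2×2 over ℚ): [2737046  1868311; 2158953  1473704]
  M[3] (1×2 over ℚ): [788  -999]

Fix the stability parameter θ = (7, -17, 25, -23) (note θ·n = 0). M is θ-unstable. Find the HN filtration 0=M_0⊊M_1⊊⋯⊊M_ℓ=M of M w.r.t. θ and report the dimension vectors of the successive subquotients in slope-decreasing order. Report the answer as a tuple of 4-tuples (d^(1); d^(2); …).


Via rank(M_{q-1}∘⋯∘M_p): M ≅ I[1,3], I[2,4].
μ_θ-semistable layers: μ^(1)=25; μ^(2)=1; μ^(3)=-5; μ^(4)=-17

((0, 0, 1, 0); (0, 0, 1, 1); (1, 1, 0, 0); (0, 1, 0, 0))


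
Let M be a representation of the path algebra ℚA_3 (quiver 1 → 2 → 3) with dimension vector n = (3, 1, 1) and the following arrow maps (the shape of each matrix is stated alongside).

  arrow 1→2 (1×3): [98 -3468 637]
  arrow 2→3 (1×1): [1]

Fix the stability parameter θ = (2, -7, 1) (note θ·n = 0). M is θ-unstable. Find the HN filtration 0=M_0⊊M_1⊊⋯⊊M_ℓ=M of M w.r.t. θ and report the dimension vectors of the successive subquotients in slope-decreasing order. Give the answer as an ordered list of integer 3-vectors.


Interval decomposition of M: I[1,1]^2, I[1,3].
HN type (ℓ=3): μ^(1)=2; μ^(2)=1; μ^(3)=-5/2

((2, 0, 0); (0, 0, 1); (1, 1, 0))


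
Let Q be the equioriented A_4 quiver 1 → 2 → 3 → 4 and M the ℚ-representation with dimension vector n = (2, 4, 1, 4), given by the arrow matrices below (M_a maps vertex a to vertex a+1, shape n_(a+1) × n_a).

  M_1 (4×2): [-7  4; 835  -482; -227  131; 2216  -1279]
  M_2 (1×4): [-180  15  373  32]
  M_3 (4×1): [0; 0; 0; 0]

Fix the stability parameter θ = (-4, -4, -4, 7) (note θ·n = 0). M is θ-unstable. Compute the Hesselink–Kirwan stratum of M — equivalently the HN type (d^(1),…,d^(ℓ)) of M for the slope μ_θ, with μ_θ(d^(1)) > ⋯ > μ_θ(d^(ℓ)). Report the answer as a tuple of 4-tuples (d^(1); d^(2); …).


Via rank(M_{q-1}∘⋯∘M_p): M ≅ I[1,2], I[1,3], I[2,2]^2, I[4,4]^4.
μ_θ-semistable layers: μ^(1)=7; μ^(2)=-4

((0, 0, 0, 4); (2, 4, 1, 0))


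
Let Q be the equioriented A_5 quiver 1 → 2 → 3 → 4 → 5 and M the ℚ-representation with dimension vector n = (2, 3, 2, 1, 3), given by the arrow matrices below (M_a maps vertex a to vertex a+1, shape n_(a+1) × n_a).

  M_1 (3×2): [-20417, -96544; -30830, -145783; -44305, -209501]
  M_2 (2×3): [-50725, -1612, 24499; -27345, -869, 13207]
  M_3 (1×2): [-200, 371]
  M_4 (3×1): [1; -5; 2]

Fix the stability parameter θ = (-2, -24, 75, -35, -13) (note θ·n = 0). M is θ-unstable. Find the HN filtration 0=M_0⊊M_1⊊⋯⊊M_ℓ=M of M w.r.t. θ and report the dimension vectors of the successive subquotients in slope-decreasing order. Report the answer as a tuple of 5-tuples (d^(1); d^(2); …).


Interval decomposition of M: I[1,2], I[1,3], I[2,5], I[5,5]^2.
HN type (ℓ=4): μ^(1)=75; μ^(2)=9; μ^(3)=-13; μ^(4)=-24

((0, 0, 1, 0, 0); (0, 0, 1, 1, 1); (2, 2, 0, 0, 2); (0, 1, 0, 0, 0))


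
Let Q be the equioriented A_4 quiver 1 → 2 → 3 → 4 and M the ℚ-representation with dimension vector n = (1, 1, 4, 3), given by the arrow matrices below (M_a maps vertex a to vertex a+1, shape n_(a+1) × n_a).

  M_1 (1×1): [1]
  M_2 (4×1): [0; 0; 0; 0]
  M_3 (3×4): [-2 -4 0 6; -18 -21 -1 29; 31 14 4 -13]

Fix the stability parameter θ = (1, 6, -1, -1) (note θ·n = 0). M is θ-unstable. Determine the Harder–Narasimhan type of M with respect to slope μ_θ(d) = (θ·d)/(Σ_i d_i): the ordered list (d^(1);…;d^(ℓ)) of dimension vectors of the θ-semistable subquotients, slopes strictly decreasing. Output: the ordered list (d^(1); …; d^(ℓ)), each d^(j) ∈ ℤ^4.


Interval decomposition of M: I[1,2], I[3,3], I[3,4]^3.
HN type (ℓ=3): μ^(1)=6; μ^(2)=1; μ^(3)=-1

((0, 1, 0, 0); (1, 0, 0, 0); (0, 0, 4, 3))


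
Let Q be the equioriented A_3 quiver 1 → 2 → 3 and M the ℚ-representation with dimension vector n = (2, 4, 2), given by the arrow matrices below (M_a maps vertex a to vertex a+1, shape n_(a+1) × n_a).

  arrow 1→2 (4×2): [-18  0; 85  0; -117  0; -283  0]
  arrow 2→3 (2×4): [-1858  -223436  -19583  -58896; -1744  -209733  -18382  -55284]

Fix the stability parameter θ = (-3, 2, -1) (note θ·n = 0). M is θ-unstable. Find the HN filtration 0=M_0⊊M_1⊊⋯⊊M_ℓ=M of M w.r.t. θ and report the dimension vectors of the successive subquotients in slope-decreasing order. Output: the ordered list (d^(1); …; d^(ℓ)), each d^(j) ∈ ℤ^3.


Interval decomposition of M: I[1,1], I[1,3], I[2,2]^2, I[2,3].
HN type (ℓ=3): μ^(1)=2; μ^(2)=1/2; μ^(3)=-3

((0, 2, 0); (0, 2, 2); (2, 0, 0))


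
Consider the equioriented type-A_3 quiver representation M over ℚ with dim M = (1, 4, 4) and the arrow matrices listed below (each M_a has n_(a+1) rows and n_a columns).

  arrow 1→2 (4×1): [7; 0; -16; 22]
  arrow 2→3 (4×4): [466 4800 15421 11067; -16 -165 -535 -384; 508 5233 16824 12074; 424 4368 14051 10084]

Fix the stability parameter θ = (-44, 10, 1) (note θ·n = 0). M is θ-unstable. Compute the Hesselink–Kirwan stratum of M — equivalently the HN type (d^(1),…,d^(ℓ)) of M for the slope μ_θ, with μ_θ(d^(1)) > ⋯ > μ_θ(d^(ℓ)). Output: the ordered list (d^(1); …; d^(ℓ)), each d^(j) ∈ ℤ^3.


Barcode: M ≅ I[1,2], I[2,3]^3, I[3,3]. HN layers by μ_θ (4 steps, strictly decreasing):
  μ^(1)=10; μ^(2)=11/2; μ^(3)=1; μ^(4)=-44

((0, 1, 0); (0, 3, 3); (0, 0, 1); (1, 0, 0))


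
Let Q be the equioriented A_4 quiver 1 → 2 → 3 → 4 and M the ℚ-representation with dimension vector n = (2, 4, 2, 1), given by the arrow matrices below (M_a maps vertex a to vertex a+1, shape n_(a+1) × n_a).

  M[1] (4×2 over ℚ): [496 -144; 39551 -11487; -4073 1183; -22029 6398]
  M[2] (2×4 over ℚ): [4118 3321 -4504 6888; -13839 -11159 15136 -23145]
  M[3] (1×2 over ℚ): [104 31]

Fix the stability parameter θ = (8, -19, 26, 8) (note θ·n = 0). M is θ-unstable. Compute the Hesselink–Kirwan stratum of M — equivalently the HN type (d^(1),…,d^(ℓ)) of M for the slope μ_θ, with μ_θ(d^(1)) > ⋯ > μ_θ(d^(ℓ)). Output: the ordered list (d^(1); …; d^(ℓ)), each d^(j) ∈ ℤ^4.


Via rank(M_{q-1}∘⋯∘M_p): M ≅ I[1,3], I[1,4], I[2,2]^2.
μ_θ-semistable layers: μ^(1)=26; μ^(2)=17; μ^(3)=-11/2; μ^(4)=-19

((0, 0, 1, 0); (0, 0, 1, 1); (2, 2, 0, 0); (0, 2, 0, 0))


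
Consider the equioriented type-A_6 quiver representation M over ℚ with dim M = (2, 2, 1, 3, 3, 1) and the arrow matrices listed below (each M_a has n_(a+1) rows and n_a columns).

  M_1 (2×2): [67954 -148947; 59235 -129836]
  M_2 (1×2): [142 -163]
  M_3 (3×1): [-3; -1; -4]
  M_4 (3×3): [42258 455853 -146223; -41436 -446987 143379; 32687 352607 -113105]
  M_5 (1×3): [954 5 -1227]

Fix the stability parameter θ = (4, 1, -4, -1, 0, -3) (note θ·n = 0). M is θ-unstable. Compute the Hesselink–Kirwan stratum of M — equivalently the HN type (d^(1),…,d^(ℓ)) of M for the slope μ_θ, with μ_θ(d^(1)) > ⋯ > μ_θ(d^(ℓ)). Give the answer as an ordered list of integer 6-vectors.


Barcode: M ≅ I[1,2], I[1,6], I[4,5]^2. HN layers by μ_θ (4 steps, strictly decreasing):
  μ^(1)=5/2; μ^(2)=0; μ^(3)=-1/2; μ^(4)=-1

((1, 1, 0, 0, 0, 0); (0, 0, 0, 0, 2, 0); (1, 1, 1, 1, 1, 1); (0, 0, 0, 2, 0, 0))


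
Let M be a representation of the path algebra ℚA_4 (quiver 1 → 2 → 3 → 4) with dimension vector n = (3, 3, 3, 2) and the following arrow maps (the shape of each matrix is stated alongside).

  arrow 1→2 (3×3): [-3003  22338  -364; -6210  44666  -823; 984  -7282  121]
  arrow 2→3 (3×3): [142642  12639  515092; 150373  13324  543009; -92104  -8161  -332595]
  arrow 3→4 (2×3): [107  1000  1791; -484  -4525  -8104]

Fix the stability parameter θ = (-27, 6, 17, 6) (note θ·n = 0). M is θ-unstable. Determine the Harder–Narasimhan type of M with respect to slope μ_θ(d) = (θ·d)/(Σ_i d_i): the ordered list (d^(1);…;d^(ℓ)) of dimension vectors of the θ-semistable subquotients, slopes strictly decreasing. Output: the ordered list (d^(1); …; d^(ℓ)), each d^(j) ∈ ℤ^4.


Interval decomposition of M: I[1,1], I[1,4]^2, I[2,3].
HN type (ℓ=4): μ^(1)=17; μ^(2)=23/2; μ^(3)=6; μ^(4)=-27

((0, 0, 1, 0); (0, 0, 2, 2); (0, 3, 0, 0); (3, 0, 0, 0))


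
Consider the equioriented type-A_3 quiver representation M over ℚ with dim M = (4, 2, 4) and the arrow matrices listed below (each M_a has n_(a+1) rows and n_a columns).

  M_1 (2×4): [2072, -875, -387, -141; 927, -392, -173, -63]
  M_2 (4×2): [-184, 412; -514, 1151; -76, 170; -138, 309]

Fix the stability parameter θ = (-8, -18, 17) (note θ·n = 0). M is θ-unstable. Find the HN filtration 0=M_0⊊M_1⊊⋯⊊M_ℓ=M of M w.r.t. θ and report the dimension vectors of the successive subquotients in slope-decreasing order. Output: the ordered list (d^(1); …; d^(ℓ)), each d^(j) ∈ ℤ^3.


Barcode: M ≅ I[1,1]^2, I[1,3]^2, I[3,3]^2. HN layers by μ_θ (3 steps, strictly decreasing):
  μ^(1)=17; μ^(2)=-8; μ^(3)=-13

((0, 0, 4); (2, 0, 0); (2, 2, 0))


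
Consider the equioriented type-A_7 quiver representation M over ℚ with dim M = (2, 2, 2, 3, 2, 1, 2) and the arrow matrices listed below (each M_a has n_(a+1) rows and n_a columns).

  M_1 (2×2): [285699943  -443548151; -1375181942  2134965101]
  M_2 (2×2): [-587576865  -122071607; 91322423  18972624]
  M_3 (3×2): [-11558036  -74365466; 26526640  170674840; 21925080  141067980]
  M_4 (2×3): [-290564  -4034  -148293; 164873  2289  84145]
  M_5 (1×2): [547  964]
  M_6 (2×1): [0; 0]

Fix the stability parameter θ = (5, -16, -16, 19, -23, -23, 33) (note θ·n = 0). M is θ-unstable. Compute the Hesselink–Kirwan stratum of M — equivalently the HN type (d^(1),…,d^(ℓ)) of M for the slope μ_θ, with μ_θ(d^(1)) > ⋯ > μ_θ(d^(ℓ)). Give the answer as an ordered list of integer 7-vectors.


Barcode: M ≅ I[1,3], I[1,6], I[4,4], I[4,5], I[7,7]^2. HN layers by μ_θ (4 steps, strictly decreasing):
  μ^(1)=33; μ^(2)=19; μ^(3)=-2; μ^(4)=-9

((0, 0, 0, 0, 0, 0, 2); (0, 0, 0, 1, 0, 0, 0); (0, 0, 0, 1, 1, 0, 0); (2, 2, 2, 1, 1, 1, 0))


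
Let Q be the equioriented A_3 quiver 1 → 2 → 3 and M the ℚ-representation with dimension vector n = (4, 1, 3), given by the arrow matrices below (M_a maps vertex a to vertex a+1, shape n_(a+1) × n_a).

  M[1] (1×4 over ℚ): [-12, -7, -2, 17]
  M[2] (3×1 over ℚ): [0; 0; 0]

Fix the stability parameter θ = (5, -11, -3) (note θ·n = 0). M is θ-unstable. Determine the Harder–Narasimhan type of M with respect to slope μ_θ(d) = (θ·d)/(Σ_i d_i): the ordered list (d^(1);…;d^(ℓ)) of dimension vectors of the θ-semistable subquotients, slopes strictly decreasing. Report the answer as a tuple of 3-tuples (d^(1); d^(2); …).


Via rank(M_{q-1}∘⋯∘M_p): M ≅ I[1,1]^3, I[1,2], I[3,3]^3.
μ_θ-semistable layers: μ^(1)=5; μ^(2)=-3

((3, 0, 0); (1, 1, 3))


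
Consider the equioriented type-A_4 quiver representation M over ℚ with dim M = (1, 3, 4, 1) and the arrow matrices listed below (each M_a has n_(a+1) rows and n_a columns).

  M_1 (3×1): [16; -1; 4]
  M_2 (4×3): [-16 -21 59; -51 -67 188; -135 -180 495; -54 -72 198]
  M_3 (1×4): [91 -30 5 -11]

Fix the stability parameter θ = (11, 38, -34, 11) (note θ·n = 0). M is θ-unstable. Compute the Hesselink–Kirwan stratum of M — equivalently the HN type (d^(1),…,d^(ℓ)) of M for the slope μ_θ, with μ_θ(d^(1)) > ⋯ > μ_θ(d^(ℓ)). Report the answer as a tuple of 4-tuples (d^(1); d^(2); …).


Interval decomposition of M: I[1,4], I[2,2], I[2,3], I[3,3]^2.
HN type (ℓ=5): μ^(1)=38; μ^(2)=11; μ^(3)=5; μ^(4)=2; μ^(5)=-34

((0, 1, 0, 0); (0, 0, 0, 1); (1, 1, 1, 0); (0, 1, 1, 0); (0, 0, 2, 0))


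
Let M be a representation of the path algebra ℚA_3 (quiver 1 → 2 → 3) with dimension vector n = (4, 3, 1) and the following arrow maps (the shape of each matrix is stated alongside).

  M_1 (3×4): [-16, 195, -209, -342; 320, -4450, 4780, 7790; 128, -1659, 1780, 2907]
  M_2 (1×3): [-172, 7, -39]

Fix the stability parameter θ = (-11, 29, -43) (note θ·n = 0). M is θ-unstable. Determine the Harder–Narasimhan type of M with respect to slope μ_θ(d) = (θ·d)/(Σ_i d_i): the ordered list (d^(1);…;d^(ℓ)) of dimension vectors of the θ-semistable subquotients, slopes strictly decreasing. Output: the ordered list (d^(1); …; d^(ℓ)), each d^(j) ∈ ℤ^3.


Interval decomposition of M: I[1,1]^2, I[1,2], I[1,3], I[2,2].
HN type (ℓ=3): μ^(1)=29; μ^(2)=-7; μ^(3)=-11

((0, 2, 0); (0, 1, 1); (4, 0, 0))


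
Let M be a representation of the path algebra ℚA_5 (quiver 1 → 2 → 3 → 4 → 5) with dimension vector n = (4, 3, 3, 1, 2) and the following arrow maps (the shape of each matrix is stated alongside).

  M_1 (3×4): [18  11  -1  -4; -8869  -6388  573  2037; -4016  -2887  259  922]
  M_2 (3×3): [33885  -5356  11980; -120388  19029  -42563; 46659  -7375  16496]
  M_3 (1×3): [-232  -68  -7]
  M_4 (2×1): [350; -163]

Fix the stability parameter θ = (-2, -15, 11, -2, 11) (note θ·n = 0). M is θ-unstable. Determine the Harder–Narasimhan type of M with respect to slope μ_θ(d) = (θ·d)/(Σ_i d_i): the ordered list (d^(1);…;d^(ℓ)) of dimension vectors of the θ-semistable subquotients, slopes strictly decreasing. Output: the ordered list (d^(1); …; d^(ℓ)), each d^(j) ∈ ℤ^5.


Barcode: M ≅ I[1,1]^2, I[1,3], I[1,5], I[2,3], I[5,5]. HN layers by μ_θ (5 steps, strictly decreasing):
  μ^(1)=11; μ^(2)=9/2; μ^(3)=-2; μ^(4)=-17/2; μ^(5)=-15

((0, 0, 2, 0, 2); (0, 0, 1, 1, 0); (2, 0, 0, 0, 0); (2, 2, 0, 0, 0); (0, 1, 0, 0, 0))


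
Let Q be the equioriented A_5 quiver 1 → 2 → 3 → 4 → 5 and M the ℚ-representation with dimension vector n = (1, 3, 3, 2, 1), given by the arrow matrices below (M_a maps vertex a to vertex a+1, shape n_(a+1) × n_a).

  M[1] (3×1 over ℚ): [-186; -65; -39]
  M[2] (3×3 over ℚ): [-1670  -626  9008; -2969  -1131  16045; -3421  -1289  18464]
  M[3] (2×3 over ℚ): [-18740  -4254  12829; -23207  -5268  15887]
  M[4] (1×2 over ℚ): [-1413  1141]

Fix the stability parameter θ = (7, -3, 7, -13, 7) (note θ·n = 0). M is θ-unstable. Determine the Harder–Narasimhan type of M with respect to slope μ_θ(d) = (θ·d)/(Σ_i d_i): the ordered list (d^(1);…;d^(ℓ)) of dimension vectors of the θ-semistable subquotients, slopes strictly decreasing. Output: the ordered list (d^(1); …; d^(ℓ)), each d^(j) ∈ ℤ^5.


Barcode: M ≅ I[1,4], I[2,3], I[2,5]. HN layers by μ_θ (3 steps, strictly decreasing):
  μ^(1)=7; μ^(2)=-1/2; μ^(3)=-3

((0, 0, 1, 0, 1); (1, 1, 1, 1, 0); (0, 2, 1, 1, 0))


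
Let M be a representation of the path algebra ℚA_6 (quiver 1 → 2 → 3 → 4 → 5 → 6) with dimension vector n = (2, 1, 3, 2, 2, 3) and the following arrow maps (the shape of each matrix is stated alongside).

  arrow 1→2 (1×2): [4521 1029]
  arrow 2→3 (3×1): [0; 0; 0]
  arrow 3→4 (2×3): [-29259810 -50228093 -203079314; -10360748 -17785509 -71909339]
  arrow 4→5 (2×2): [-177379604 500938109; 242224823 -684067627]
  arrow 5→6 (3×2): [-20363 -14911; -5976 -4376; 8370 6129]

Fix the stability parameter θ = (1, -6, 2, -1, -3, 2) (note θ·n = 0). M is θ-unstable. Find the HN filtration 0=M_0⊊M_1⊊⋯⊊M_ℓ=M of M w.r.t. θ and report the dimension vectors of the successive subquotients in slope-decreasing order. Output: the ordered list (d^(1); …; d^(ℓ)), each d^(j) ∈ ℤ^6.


Barcode: M ≅ I[1,1], I[1,2], I[3,3], I[3,6]^2, I[6,6]. HN layers by μ_θ (4 steps, strictly decreasing):
  μ^(1)=2; μ^(2)=1; μ^(3)=-2/3; μ^(4)=-5/2

((0, 0, 1, 0, 0, 3); (1, 0, 0, 0, 0, 0); (0, 0, 2, 2, 2, 0); (1, 1, 0, 0, 0, 0))


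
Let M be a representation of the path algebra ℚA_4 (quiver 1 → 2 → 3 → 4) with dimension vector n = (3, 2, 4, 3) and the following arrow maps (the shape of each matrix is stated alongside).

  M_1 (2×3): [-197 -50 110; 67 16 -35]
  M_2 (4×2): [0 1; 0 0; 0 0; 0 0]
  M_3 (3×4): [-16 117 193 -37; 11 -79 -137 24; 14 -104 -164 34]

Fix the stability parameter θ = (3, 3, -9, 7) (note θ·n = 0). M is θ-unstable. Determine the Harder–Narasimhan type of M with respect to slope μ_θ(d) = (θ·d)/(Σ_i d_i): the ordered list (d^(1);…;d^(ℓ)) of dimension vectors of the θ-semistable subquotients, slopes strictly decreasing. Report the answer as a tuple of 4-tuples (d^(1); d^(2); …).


Interval decomposition of M: I[1,1], I[1,2], I[1,4], I[3,3]^2, I[3,4], I[4,4].
HN type (ℓ=4): μ^(1)=7; μ^(2)=3; μ^(3)=-1; μ^(4)=-9

((0, 0, 0, 3); (2, 1, 0, 0); (1, 1, 1, 0); (0, 0, 3, 0))


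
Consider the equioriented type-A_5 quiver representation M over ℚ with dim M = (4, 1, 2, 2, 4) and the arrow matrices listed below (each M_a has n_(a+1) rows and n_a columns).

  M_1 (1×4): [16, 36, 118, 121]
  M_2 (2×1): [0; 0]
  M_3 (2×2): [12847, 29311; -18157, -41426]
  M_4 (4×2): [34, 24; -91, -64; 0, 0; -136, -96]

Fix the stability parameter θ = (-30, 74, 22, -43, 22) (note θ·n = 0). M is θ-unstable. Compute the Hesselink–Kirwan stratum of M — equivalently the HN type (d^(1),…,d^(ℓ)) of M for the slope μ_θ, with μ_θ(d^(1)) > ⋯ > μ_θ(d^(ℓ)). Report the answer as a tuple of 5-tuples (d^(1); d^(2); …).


Interval decomposition of M: I[1,1]^3, I[1,2], I[3,5]^2, I[5,5]^2.
HN type (ℓ=4): μ^(1)=74; μ^(2)=22; μ^(3)=-21/2; μ^(4)=-30

((0, 1, 0, 0, 0); (0, 0, 0, 0, 4); (0, 0, 2, 2, 0); (4, 0, 0, 0, 0))


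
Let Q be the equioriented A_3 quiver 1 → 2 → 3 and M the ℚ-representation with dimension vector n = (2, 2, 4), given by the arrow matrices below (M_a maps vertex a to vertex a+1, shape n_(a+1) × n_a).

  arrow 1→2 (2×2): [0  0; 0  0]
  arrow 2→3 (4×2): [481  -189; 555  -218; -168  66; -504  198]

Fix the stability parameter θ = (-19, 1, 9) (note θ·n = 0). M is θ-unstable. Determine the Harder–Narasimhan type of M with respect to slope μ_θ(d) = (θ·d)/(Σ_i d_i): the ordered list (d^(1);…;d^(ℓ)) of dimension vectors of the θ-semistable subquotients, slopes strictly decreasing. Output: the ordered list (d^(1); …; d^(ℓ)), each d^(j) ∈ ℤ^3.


Interval decomposition of M: I[1,1]^2, I[2,3]^2, I[3,3]^2.
HN type (ℓ=3): μ^(1)=9; μ^(2)=1; μ^(3)=-19

((0, 0, 4); (0, 2, 0); (2, 0, 0))


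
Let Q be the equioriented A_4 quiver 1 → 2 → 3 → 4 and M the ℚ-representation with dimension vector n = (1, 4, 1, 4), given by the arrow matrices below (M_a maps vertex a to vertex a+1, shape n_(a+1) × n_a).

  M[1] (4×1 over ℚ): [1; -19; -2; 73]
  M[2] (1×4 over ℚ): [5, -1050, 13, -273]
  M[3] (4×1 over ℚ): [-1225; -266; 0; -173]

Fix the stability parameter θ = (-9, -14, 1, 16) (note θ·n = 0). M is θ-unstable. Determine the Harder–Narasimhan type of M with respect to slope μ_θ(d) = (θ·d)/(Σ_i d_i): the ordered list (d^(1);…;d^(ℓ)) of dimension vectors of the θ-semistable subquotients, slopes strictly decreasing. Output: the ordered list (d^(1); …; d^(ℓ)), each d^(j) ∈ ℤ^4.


Interval decomposition of M: I[1,2], I[2,2]^2, I[2,4], I[4,4]^3.
HN type (ℓ=4): μ^(1)=16; μ^(2)=1; μ^(3)=-23/2; μ^(4)=-14

((0, 0, 0, 4); (0, 0, 1, 0); (1, 1, 0, 0); (0, 3, 0, 0))


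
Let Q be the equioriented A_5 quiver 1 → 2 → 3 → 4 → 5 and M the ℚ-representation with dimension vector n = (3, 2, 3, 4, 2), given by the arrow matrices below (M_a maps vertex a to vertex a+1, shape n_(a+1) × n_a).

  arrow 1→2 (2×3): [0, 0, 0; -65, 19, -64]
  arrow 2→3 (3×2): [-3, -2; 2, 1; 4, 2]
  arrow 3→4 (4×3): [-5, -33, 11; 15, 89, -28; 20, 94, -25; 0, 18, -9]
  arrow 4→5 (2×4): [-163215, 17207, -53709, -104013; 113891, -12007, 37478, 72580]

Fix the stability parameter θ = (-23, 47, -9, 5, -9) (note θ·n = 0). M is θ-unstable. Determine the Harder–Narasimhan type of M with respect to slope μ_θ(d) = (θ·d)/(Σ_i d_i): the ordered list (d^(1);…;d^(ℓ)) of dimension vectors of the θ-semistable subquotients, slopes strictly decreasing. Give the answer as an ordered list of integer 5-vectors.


Interval decomposition of M: I[1,1]^2, I[1,4], I[2,3], I[3,5], I[4,4], I[4,5].
HN type (ℓ=6): μ^(1)=19; μ^(2)=43/3; μ^(3)=5; μ^(4)=-2; μ^(5)=-9; μ^(6)=-23

((0, 1, 1, 0, 0); (0, 1, 1, 1, 0); (0, 0, 0, 1, 0); (0, 0, 0, 2, 2); (0, 0, 1, 0, 0); (3, 0, 0, 0, 0))


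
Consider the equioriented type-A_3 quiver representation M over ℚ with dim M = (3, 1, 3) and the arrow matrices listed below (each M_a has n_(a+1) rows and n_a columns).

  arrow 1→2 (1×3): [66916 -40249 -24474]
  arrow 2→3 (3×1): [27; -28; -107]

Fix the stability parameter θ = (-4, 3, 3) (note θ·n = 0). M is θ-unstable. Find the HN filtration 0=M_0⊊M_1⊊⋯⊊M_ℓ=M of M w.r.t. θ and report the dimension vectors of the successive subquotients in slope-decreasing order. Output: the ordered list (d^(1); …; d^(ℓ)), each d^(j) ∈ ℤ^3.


Via rank(M_{q-1}∘⋯∘M_p): M ≅ I[1,1]^2, I[1,3], I[3,3]^2.
μ_θ-semistable layers: μ^(1)=3; μ^(2)=-4

((0, 1, 3); (3, 0, 0))


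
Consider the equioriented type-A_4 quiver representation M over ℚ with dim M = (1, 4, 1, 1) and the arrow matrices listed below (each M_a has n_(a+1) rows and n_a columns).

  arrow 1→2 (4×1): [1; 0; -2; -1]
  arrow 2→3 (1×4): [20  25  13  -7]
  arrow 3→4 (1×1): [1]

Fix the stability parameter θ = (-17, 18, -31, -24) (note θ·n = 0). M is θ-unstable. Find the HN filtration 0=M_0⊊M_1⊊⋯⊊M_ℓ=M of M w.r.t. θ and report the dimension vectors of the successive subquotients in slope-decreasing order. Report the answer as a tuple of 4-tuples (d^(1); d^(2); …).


Interval decomposition of M: I[1,4], I[2,2]^3.
HN type (ℓ=3): μ^(1)=18; μ^(2)=-37/3; μ^(3)=-17

((0, 3, 0, 0); (0, 1, 1, 1); (1, 0, 0, 0))


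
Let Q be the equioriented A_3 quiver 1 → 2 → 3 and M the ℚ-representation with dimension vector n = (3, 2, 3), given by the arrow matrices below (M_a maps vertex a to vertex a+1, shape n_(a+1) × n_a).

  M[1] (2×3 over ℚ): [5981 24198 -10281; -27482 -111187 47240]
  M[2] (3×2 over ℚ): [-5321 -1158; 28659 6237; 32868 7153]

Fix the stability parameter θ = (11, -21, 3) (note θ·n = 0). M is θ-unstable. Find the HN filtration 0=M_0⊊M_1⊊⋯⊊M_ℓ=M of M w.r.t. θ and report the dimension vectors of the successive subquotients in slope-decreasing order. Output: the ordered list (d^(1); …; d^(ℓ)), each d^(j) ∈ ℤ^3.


Via rank(M_{q-1}∘⋯∘M_p): M ≅ I[1,1], I[1,3]^2, I[3,3].
μ_θ-semistable layers: μ^(1)=11; μ^(2)=3; μ^(3)=-5

((1, 0, 0); (0, 0, 3); (2, 2, 0))


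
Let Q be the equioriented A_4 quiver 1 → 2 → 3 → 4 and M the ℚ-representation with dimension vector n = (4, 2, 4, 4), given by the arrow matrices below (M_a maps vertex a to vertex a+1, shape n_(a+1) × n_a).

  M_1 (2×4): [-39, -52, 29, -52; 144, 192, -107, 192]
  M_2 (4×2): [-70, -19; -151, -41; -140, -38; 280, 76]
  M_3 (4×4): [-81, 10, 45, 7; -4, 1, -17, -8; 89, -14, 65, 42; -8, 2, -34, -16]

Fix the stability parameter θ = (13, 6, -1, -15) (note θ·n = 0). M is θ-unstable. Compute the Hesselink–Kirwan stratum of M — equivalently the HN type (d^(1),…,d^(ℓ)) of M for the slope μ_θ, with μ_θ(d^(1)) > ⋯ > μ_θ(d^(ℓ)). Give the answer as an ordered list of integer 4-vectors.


Interval decomposition of M: I[1,1]^2, I[1,4]^2, I[3,3], I[3,4], I[4,4].
HN type (ℓ=5): μ^(1)=13; μ^(2)=3/4; μ^(3)=-1; μ^(4)=-8; μ^(5)=-15

((2, 0, 0, 0); (2, 2, 2, 2); (0, 0, 1, 0); (0, 0, 1, 1); (0, 0, 0, 1))


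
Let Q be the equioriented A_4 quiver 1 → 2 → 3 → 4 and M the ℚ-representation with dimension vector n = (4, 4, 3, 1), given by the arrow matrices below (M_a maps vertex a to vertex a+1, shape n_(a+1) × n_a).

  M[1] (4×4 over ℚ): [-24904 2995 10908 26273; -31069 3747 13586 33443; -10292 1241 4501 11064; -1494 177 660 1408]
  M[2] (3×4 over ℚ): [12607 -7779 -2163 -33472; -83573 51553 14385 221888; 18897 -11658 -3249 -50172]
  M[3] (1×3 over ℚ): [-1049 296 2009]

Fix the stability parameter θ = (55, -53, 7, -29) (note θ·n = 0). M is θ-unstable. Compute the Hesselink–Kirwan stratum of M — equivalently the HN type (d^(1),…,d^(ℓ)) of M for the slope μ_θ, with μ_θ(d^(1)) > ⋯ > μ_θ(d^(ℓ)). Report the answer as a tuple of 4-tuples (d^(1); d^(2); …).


Via rank(M_{q-1}∘⋯∘M_p): M ≅ I[1,2]^2, I[1,3], I[1,4], I[3,3].
μ_θ-semistable layers: μ^(1)=7; μ^(2)=1; μ^(3)=-5

((0, 0, 2, 0); (3, 3, 0, 0); (1, 1, 1, 1))


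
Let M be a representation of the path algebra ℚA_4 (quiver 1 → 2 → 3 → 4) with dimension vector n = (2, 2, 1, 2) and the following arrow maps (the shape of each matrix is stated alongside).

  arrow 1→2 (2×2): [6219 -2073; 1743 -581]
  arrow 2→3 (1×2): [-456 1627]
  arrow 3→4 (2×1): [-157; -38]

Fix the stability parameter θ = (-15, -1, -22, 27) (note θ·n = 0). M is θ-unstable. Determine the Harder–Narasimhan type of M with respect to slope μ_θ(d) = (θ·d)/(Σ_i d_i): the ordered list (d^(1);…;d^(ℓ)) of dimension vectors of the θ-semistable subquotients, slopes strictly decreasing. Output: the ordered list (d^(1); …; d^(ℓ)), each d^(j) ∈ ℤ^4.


Via rank(M_{q-1}∘⋯∘M_p): M ≅ I[1,1], I[1,4], I[2,2], I[4,4].
μ_θ-semistable layers: μ^(1)=27; μ^(2)=-1; μ^(3)=-23/2; μ^(4)=-15

((0, 0, 0, 2); (0, 1, 0, 0); (0, 1, 1, 0); (2, 0, 0, 0))


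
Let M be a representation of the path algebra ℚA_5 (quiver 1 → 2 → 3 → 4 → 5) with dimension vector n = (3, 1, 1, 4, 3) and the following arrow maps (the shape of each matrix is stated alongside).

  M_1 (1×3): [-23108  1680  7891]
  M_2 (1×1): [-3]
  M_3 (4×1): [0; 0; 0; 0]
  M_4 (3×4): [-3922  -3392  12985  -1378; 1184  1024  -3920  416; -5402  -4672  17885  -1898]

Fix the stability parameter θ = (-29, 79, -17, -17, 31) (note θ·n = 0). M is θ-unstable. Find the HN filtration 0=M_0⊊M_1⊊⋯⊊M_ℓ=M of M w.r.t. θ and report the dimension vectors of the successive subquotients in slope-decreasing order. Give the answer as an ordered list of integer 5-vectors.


Interval decomposition of M: I[1,1]^2, I[1,3], I[4,4]^3, I[4,5], I[5,5]^2.
HN type (ℓ=3): μ^(1)=31; μ^(2)=-17; μ^(3)=-29

((0, 1, 1, 0, 3); (0, 0, 0, 4, 0); (3, 0, 0, 0, 0))


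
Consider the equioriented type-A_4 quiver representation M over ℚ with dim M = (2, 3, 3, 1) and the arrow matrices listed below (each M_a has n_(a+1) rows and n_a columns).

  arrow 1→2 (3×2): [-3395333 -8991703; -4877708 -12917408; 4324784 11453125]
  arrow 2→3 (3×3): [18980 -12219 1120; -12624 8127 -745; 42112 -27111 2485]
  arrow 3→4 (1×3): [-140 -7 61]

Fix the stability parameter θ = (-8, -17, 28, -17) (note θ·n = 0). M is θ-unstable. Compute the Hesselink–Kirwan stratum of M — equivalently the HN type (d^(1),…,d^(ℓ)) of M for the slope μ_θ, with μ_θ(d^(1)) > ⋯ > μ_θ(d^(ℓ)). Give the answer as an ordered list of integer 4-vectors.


Via rank(M_{q-1}∘⋯∘M_p): M ≅ I[1,2], I[1,3], I[2,3], I[3,4].
μ_θ-semistable layers: μ^(1)=28; μ^(2)=11/2; μ^(3)=-25/2; μ^(4)=-17

((0, 0, 2, 0); (0, 0, 1, 1); (2, 2, 0, 0); (0, 1, 0, 0))


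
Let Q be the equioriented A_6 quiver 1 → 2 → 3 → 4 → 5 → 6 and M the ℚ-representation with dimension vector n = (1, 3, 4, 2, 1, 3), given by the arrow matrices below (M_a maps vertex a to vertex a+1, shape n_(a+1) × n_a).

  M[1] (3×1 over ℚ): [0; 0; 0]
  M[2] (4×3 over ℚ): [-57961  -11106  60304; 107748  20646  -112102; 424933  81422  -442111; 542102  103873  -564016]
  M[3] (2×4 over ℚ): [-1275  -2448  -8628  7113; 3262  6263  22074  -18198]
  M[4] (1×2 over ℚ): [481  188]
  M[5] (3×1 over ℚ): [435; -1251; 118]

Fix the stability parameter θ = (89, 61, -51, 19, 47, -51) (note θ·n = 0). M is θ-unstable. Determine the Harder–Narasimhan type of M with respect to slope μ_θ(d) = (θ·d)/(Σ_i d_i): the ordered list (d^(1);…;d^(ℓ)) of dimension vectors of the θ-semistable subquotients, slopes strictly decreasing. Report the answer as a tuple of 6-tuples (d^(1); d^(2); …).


Via rank(M_{q-1}∘⋯∘M_p): M ≅ I[1,1], I[2,3]^2, I[2,6], I[3,4], I[6,6]^2.
μ_θ-semistable layers: μ^(1)=89; μ^(2)=19; μ^(3)=5; μ^(4)=-51

((1, 0, 0, 0, 0, 0); (0, 0, 0, 1, 0, 0); (0, 3, 3, 1, 1, 1); (0, 0, 1, 0, 0, 2))


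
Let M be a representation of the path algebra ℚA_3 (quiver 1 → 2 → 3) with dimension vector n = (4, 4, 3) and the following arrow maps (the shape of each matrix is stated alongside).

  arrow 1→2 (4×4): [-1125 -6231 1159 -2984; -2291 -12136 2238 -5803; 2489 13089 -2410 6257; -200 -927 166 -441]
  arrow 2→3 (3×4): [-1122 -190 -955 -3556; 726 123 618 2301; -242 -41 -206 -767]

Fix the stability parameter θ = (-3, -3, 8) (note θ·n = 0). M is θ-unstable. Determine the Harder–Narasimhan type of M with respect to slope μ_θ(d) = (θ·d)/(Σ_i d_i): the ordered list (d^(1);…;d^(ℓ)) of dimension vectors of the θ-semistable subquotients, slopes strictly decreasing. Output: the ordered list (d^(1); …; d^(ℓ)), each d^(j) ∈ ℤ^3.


Via rank(M_{q-1}∘⋯∘M_p): M ≅ I[1,2]^2, I[1,3]^2, I[3,3].
μ_θ-semistable layers: μ^(1)=8; μ^(2)=-3

((0, 0, 3); (4, 4, 0))


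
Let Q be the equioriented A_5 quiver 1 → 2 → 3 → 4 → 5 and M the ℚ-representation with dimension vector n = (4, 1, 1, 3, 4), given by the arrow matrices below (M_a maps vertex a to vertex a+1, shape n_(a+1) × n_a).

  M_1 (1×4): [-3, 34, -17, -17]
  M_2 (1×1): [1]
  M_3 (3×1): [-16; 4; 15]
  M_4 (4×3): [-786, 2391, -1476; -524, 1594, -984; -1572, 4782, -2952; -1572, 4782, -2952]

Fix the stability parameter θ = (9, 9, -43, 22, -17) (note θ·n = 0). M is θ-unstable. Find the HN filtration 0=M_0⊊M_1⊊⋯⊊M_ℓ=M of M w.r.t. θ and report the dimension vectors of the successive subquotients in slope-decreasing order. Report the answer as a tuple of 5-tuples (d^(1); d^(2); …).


Barcode: M ≅ I[1,1]^3, I[1,4], I[4,4], I[4,5], I[5,5]^3. HN layers by μ_θ (5 steps, strictly decreasing):
  μ^(1)=22; μ^(2)=9; μ^(3)=5/2; μ^(4)=-25/3; μ^(5)=-17

((0, 0, 0, 2, 0); (3, 0, 0, 0, 0); (0, 0, 0, 1, 1); (1, 1, 1, 0, 0); (0, 0, 0, 0, 3))


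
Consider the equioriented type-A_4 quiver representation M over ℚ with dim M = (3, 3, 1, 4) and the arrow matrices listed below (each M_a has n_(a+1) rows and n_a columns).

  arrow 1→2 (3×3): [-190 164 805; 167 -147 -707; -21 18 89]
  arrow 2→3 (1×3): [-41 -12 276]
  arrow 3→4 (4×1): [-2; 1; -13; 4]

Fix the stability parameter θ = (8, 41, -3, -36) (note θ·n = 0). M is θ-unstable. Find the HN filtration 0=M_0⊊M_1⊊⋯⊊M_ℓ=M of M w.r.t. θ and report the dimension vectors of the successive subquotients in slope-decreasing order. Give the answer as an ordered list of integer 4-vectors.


Interval decomposition of M: I[1,2]^2, I[1,4], I[4,4]^3.
HN type (ℓ=4): μ^(1)=41; μ^(2)=8; μ^(3)=5/2; μ^(4)=-36

((0, 2, 0, 0); (2, 0, 0, 0); (1, 1, 1, 1); (0, 0, 0, 3))


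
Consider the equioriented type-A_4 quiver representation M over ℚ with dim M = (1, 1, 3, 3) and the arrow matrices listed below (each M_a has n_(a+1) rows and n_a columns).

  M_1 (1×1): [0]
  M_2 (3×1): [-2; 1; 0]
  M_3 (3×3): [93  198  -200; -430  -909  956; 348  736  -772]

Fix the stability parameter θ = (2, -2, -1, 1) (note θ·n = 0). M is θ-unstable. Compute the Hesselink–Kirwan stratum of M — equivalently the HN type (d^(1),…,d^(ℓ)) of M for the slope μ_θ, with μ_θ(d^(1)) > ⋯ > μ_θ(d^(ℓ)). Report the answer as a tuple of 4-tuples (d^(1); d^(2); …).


Barcode: M ≅ I[1,1], I[2,4], I[3,4]^2. HN layers by μ_θ (4 steps, strictly decreasing):
  μ^(1)=2; μ^(2)=1; μ^(3)=-1; μ^(4)=-2

((1, 0, 0, 0); (0, 0, 0, 3); (0, 0, 3, 0); (0, 1, 0, 0))


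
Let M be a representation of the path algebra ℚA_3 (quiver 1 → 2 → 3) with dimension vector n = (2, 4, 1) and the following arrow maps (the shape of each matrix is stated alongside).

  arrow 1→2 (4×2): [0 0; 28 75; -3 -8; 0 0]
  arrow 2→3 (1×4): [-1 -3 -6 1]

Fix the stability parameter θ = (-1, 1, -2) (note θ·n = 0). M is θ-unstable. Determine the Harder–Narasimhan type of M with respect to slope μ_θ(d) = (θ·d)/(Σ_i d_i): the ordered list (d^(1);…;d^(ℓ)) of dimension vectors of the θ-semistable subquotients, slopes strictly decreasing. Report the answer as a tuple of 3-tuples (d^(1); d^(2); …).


Barcode: M ≅ I[1,2], I[1,3], I[2,2]^2. HN layers by μ_θ (3 steps, strictly decreasing):
  μ^(1)=1; μ^(2)=-1/2; μ^(3)=-1

((0, 3, 0); (0, 1, 1); (2, 0, 0))


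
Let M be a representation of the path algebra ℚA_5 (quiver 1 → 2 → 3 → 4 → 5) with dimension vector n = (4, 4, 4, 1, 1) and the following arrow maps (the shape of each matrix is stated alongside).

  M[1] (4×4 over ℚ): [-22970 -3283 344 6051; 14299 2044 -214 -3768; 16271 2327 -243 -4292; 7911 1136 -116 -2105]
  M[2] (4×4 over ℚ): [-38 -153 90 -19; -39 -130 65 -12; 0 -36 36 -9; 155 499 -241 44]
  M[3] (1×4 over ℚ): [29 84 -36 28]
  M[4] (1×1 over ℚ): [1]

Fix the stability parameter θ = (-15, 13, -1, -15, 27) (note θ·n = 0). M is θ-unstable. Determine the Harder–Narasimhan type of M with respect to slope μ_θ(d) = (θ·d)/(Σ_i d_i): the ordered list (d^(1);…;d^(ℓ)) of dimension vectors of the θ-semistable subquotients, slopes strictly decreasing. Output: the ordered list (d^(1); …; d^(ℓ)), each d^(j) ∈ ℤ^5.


Via rank(M_{q-1}∘⋯∘M_p): M ≅ I[1,2], I[1,3]^2, I[1,5], I[3,3].
μ_θ-semistable layers: μ^(1)=27; μ^(2)=13; μ^(3)=6; μ^(4)=-1; μ^(5)=-15

((0, 0, 0, 0, 1); (0, 1, 0, 0, 0); (0, 2, 2, 0, 0); (0, 1, 2, 1, 0); (4, 0, 0, 0, 0))


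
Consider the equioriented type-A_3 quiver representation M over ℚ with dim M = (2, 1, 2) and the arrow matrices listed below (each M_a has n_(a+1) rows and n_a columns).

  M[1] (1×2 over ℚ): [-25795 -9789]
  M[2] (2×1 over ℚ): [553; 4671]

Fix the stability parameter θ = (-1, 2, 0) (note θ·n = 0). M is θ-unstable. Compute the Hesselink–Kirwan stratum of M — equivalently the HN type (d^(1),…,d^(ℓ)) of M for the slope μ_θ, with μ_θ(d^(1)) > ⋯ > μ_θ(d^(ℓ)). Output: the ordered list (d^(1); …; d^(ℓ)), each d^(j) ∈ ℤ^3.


Barcode: M ≅ I[1,1], I[1,3], I[3,3]. HN layers by μ_θ (3 steps, strictly decreasing):
  μ^(1)=1; μ^(2)=0; μ^(3)=-1

((0, 1, 1); (0, 0, 1); (2, 0, 0))


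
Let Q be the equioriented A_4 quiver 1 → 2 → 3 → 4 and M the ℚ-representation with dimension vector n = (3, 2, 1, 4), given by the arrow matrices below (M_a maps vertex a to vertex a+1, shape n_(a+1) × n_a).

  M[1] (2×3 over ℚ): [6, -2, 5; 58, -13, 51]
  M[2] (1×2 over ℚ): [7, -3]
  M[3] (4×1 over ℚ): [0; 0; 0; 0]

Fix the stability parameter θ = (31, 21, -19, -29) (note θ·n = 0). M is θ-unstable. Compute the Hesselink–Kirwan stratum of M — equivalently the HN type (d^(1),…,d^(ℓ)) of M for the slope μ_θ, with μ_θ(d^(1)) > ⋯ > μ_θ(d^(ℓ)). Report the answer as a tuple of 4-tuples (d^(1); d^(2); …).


Via rank(M_{q-1}∘⋯∘M_p): M ≅ I[1,1], I[1,2], I[1,3], I[4,4]^4.
μ_θ-semistable layers: μ^(1)=31; μ^(2)=26; μ^(3)=11; μ^(4)=-29

((1, 0, 0, 0); (1, 1, 0, 0); (1, 1, 1, 0); (0, 0, 0, 4))
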